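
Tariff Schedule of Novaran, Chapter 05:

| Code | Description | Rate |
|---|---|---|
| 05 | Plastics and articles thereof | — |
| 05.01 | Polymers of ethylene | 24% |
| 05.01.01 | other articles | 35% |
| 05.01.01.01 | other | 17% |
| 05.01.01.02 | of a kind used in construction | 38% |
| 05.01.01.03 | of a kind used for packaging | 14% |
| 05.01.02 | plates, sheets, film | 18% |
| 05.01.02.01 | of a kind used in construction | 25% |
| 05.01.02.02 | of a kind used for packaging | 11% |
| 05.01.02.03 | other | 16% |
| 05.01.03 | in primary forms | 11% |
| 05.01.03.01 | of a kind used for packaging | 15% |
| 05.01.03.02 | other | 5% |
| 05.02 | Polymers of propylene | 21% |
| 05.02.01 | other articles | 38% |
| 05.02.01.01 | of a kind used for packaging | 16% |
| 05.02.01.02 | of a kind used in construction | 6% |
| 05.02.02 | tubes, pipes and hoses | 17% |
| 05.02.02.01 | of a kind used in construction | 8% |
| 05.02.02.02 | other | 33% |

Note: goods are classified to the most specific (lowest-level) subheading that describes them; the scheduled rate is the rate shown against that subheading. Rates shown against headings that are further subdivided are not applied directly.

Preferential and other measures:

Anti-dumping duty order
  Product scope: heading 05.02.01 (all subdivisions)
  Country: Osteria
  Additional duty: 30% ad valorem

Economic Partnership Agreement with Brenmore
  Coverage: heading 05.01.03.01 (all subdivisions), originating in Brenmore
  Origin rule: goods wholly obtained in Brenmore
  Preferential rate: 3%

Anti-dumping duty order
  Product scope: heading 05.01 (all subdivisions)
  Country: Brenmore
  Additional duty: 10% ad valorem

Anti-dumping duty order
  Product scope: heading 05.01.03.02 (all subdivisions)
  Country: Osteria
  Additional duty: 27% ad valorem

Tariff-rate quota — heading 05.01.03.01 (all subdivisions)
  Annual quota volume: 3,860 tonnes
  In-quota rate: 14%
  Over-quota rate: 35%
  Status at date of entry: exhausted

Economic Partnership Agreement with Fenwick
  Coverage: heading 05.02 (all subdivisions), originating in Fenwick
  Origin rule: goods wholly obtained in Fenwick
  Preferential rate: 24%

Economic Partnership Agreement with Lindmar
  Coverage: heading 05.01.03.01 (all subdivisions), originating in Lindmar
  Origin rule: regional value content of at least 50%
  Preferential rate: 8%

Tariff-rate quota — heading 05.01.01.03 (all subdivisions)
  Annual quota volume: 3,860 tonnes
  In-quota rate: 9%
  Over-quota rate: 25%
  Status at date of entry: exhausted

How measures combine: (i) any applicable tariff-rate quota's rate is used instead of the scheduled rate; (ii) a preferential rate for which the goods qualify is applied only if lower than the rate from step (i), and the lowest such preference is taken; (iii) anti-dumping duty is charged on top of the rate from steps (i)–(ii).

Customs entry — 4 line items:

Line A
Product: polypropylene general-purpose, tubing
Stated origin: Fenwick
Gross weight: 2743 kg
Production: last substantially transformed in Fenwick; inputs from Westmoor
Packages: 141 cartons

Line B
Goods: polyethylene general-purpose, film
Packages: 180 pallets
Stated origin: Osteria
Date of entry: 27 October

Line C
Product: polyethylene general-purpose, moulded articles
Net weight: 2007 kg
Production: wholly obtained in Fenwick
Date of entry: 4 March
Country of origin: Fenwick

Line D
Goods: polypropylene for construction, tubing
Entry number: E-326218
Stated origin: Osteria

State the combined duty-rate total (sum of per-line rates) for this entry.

Line A: polypropylene → 05.02; tubing → 05.02.02; general-purpose → 05.02.02.02. Scheduled 33%. Fenwick agreement on 05.02: not wholly obtained. → 33%.
Line B: polyethylene → 05.01; film → 05.01.02; general-purpose → 05.01.02.03. Scheduled 16%. No special measure applies. → 16%.
Line C: polyethylene → 05.01; moulded articles → 05.01.01; general-purpose → 05.01.01.01. Scheduled 17%. Fenwick agreement on 05.02: 05.01.01.01 not covered. → 17%.
Line D: polypropylene → 05.02; tubing → 05.02.02; for construction → 05.02.02.01. Scheduled 8%. No special measure applies. → 8%.
Sum: 33% + 16% + 17% + 8% = 74%.

74%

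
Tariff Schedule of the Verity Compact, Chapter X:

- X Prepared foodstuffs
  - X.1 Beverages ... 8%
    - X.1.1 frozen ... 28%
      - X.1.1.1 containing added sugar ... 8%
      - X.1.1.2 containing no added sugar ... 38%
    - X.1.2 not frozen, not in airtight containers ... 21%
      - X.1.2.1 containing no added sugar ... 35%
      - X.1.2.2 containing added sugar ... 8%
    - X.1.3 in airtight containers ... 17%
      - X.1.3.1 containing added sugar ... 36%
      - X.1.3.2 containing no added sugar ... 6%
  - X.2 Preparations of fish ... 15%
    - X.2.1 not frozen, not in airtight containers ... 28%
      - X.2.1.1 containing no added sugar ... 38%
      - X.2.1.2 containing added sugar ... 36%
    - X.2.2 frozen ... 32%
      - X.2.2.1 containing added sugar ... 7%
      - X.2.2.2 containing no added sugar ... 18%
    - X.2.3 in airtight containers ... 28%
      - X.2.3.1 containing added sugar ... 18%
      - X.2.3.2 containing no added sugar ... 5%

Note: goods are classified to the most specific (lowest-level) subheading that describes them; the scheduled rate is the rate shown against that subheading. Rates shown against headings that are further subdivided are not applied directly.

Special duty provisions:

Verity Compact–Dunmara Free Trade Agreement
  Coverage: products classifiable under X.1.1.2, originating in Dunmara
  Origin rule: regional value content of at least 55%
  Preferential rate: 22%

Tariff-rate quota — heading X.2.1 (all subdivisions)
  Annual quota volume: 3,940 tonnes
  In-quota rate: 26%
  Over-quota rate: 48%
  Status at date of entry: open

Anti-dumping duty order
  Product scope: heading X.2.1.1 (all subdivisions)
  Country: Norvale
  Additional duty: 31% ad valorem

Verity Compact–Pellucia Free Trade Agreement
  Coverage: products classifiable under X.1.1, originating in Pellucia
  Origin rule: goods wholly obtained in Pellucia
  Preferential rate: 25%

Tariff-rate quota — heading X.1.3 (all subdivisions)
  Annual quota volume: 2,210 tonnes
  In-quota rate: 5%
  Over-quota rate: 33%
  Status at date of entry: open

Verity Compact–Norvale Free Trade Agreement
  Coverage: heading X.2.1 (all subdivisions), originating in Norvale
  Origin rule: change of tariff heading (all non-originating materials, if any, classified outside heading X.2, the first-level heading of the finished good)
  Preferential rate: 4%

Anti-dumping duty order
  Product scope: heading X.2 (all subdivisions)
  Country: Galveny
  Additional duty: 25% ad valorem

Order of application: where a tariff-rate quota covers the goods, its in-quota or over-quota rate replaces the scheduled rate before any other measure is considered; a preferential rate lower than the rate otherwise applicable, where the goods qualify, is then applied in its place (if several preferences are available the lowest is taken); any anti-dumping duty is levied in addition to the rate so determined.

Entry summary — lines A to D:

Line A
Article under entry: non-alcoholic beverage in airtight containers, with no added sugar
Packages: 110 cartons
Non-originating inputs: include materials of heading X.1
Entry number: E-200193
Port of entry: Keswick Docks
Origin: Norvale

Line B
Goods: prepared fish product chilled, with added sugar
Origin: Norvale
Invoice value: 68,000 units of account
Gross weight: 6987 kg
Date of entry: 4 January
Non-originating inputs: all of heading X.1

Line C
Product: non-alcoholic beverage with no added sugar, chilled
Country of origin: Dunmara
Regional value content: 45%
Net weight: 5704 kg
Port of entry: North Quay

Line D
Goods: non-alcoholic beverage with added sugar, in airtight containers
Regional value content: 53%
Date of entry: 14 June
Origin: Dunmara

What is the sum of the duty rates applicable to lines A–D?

49%

Line A: non-alcoholic beverage → X.1; in airtight containers → X.1.3; with no added sugar → X.1.3.2. Scheduled 6%. quota on X.1.3 open → in-quota 5%; Norvale agreement on X.2.1: X.1.3.2 not covered. → 5%.
Line B: prepared fish product → X.2; chilled → X.2.1; with added sugar → X.2.1.2. Scheduled 36%. quota on X.2.1 open → in-quota 26%; Norvale agreement on X.2.1: CTH met → 4% available; preferential 4%. → 4%.
Line C: non-alcoholic beverage → X.1; chilled → X.1.2; with no added sugar → X.1.2.1. Scheduled 35%. Dunmara agreement on X.1.1.2: X.1.2.1 not covered. → 35%.
Line D: non-alcoholic beverage → X.1; in airtight containers → X.1.3; with added sugar → X.1.3.1. Scheduled 36%. quota on X.1.3 open → in-quota 5%; Dunmara agreement on X.1.1.2: X.1.3.1 not covered. → 5%.
Sum: 5% + 4% + 35% + 5% = 49%.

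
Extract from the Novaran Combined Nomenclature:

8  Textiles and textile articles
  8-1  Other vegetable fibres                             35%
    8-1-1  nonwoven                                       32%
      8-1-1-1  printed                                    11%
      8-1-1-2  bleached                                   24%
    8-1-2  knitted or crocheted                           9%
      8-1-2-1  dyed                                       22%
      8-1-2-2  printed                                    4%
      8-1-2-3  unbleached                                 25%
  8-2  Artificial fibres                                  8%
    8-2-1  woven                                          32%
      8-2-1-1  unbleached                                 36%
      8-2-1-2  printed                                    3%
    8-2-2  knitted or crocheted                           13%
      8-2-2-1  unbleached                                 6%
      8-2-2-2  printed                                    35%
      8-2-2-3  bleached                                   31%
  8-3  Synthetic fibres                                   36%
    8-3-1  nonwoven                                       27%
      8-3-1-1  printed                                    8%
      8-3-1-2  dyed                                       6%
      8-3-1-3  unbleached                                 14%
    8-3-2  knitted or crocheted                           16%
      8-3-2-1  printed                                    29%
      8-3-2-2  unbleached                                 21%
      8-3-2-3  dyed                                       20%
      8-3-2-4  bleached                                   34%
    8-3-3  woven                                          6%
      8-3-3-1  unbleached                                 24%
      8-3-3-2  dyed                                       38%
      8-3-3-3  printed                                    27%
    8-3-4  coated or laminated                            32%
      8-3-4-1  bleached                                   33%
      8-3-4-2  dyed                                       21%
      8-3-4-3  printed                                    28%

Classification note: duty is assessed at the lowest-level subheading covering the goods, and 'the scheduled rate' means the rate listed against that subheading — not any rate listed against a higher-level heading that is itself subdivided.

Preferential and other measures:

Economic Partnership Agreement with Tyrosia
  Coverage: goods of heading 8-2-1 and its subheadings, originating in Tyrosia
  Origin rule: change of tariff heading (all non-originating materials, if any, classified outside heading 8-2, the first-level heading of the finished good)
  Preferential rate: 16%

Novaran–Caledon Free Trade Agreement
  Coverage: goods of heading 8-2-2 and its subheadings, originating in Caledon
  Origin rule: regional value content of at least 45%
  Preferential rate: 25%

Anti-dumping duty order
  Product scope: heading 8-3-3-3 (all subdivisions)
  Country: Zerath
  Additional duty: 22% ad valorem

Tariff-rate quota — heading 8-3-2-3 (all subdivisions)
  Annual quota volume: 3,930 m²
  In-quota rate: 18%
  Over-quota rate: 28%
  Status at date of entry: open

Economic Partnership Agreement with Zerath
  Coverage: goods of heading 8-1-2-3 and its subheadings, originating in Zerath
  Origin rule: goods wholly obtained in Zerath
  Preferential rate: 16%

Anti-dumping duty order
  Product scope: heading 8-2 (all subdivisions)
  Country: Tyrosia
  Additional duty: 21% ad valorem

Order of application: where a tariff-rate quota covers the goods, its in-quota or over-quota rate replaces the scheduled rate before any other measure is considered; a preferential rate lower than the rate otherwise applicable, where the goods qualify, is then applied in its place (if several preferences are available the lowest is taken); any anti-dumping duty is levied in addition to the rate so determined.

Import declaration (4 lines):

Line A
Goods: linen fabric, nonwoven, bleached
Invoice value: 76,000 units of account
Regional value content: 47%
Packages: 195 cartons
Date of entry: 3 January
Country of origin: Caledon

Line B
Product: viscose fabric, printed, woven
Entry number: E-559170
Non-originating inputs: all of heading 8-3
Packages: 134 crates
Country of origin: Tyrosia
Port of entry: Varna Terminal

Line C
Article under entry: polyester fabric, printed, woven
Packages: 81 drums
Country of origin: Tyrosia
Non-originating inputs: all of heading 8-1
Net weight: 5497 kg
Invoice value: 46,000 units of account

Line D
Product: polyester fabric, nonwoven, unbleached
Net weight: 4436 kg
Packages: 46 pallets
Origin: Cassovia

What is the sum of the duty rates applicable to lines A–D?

89%

Line A: linen → 8-1; nonwoven → 8-1-1; bleached → 8-1-1-2. Scheduled 24%. Caledon agreement on 8-2-2: 8-1-1-2 not covered. → 24%.
Line B: viscose → 8-2; woven → 8-2-1; printed → 8-2-1-2. Scheduled 3%. Tyrosia agreement on 8-2-1: CTH met → 16% available; preference 16% not lower than 3% → no reduction; anti-dumping (Tyrosia, 8-2): +21%; total 3% + 21% = 24%. → 24%.
Line C: polyester → 8-3; woven → 8-3-3; printed → 8-3-3-3. Scheduled 27%. Tyrosia agreement on 8-2-1: 8-3-3-3 not covered. → 27%.
Line D: polyester → 8-3; nonwoven → 8-3-1; unbleached → 8-3-1-3. Scheduled 14%. No special measure applies. → 14%.
Sum: 24% + 24% + 27% + 14% = 89%.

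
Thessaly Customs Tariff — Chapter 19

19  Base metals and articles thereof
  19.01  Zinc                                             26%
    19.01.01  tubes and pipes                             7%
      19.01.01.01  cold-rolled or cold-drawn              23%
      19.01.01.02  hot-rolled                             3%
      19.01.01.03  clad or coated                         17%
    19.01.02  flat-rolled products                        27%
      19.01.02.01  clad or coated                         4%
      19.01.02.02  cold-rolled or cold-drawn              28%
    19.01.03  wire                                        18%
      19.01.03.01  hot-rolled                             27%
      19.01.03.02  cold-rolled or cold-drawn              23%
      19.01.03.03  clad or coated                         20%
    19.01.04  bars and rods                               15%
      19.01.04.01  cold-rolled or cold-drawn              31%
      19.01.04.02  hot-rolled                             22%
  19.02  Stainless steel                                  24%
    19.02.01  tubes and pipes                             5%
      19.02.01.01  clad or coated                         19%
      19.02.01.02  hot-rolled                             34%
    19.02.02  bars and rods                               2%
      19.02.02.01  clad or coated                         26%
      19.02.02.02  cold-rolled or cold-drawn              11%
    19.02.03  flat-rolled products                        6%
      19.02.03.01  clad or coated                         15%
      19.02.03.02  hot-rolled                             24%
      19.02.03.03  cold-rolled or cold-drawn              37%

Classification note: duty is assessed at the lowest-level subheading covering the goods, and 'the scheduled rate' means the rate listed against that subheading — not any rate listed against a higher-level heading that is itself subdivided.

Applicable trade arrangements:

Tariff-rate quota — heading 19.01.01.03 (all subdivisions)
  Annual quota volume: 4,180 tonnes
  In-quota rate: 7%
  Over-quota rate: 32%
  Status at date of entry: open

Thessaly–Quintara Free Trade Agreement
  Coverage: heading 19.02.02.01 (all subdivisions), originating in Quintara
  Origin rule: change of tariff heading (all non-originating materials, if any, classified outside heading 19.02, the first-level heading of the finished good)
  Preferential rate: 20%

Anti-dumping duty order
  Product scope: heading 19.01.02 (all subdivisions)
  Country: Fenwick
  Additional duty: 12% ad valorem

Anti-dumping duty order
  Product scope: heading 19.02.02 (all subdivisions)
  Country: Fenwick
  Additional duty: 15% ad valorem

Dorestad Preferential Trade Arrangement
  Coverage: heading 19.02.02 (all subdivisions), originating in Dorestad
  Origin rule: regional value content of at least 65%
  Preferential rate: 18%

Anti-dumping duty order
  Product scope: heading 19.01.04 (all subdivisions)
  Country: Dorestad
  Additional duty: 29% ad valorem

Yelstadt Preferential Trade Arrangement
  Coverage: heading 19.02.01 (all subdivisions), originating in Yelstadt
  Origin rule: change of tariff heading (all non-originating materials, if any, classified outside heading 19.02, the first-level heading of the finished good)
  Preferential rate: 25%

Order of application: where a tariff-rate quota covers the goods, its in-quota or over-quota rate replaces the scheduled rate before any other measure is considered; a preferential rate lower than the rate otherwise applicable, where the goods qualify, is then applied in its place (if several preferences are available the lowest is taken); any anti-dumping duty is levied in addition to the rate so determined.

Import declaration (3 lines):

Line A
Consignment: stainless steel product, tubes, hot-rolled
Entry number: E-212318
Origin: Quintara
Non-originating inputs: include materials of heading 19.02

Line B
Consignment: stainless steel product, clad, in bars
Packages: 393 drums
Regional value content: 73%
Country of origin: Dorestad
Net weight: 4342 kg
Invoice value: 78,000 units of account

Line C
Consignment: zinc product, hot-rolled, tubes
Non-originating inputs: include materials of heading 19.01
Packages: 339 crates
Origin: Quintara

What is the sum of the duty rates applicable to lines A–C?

55%

Line A: stainless steel → 19.02; tubes → 19.02.01; hot-rolled → 19.02.01.02. Scheduled 34%. Quintara agreement on 19.02.02.01: 19.02.01.02 not covered. → 34%.
Line B: stainless steel → 19.02; in bars → 19.02.02; clad → 19.02.02.01. Scheduled 26%. Dorestad agreement on 19.02.02: RVC ≥ 65% → 18% available; preferential 18%. → 18%.
Line C: zinc → 19.01; tubes → 19.01.01; hot-rolled → 19.01.01.02. Scheduled 3%. Quintara agreement on 19.02.02.01: 19.01.01.02 not covered. → 3%.
Sum: 34% + 18% + 3% = 55%.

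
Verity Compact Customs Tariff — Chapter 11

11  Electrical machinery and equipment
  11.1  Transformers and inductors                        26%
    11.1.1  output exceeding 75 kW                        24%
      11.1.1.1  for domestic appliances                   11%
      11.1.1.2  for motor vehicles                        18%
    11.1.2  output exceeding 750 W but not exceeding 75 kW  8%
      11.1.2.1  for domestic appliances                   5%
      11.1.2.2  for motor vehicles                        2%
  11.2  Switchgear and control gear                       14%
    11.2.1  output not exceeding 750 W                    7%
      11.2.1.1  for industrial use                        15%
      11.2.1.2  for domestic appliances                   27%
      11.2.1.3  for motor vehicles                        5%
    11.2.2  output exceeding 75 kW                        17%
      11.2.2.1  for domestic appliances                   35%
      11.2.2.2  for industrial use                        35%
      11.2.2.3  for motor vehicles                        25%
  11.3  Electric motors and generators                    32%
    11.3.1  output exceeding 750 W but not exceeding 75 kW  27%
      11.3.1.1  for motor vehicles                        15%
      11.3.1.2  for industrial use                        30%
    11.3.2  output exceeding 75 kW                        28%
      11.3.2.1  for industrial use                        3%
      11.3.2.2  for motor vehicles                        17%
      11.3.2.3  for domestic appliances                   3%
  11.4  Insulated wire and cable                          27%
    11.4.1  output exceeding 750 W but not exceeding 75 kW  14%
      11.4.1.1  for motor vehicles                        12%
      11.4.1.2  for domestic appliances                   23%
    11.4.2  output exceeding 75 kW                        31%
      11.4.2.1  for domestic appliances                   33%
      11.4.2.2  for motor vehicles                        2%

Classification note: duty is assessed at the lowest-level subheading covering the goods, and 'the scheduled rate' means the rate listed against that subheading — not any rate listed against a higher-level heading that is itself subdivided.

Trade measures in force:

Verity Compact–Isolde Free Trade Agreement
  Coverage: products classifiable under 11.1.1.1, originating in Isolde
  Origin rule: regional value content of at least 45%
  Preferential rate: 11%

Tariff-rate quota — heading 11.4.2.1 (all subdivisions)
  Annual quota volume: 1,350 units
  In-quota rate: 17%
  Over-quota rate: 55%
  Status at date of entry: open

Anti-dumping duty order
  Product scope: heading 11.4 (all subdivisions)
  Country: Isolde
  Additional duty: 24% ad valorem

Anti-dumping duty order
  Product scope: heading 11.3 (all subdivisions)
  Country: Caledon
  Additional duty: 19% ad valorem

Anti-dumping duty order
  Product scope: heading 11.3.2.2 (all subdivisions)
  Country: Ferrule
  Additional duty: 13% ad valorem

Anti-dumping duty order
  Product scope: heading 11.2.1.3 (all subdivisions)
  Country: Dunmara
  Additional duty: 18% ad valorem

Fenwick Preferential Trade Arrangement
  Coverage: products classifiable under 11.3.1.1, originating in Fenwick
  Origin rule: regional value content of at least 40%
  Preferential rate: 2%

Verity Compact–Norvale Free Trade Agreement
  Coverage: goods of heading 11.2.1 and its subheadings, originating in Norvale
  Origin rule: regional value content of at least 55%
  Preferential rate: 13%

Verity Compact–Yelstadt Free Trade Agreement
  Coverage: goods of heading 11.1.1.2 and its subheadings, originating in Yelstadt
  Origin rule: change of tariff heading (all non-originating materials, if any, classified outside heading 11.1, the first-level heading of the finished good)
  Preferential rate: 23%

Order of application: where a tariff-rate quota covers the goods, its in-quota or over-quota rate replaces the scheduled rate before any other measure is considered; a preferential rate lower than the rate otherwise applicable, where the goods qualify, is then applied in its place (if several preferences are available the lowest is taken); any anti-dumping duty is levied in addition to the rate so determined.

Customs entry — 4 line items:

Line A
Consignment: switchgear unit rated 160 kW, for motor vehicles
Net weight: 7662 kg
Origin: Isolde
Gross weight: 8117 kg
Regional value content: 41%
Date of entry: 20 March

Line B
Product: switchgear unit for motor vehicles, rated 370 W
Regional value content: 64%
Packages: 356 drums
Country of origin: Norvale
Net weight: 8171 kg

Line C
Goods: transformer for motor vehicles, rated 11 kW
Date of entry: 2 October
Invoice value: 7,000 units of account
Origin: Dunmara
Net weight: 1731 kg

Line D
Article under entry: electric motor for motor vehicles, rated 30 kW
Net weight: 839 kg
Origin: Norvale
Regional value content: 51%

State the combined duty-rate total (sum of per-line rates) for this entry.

Line A: switchgear unit → 11.2; rated 160 kW → 11.2.2; for motor vehicles → 11.2.2.3. Scheduled 25%. Isolde agreement on 11.1.1.1: 11.2.2.3 not covered. → 25%.
Line B: switchgear unit → 11.2; rated 370 W → 11.2.1; for motor vehicles → 11.2.1.3. Scheduled 5%. Norvale agreement on 11.2.1: RVC ≥ 55% → 13% available; preference 13% not lower than 5% → no reduction. → 5%.
Line C: transformer → 11.1; rated 11 kW → 11.1.2; for motor vehicles → 11.1.2.2. Scheduled 2%. No special measure applies. → 2%.
Line D: electric motor → 11.3; rated 30 kW → 11.3.1; for motor vehicles → 11.3.1.1. Scheduled 15%. Norvale agreement on 11.2.1: 11.3.1.1 not covered. → 15%.
Sum: 25% + 5% + 2% + 15% = 47%.

47%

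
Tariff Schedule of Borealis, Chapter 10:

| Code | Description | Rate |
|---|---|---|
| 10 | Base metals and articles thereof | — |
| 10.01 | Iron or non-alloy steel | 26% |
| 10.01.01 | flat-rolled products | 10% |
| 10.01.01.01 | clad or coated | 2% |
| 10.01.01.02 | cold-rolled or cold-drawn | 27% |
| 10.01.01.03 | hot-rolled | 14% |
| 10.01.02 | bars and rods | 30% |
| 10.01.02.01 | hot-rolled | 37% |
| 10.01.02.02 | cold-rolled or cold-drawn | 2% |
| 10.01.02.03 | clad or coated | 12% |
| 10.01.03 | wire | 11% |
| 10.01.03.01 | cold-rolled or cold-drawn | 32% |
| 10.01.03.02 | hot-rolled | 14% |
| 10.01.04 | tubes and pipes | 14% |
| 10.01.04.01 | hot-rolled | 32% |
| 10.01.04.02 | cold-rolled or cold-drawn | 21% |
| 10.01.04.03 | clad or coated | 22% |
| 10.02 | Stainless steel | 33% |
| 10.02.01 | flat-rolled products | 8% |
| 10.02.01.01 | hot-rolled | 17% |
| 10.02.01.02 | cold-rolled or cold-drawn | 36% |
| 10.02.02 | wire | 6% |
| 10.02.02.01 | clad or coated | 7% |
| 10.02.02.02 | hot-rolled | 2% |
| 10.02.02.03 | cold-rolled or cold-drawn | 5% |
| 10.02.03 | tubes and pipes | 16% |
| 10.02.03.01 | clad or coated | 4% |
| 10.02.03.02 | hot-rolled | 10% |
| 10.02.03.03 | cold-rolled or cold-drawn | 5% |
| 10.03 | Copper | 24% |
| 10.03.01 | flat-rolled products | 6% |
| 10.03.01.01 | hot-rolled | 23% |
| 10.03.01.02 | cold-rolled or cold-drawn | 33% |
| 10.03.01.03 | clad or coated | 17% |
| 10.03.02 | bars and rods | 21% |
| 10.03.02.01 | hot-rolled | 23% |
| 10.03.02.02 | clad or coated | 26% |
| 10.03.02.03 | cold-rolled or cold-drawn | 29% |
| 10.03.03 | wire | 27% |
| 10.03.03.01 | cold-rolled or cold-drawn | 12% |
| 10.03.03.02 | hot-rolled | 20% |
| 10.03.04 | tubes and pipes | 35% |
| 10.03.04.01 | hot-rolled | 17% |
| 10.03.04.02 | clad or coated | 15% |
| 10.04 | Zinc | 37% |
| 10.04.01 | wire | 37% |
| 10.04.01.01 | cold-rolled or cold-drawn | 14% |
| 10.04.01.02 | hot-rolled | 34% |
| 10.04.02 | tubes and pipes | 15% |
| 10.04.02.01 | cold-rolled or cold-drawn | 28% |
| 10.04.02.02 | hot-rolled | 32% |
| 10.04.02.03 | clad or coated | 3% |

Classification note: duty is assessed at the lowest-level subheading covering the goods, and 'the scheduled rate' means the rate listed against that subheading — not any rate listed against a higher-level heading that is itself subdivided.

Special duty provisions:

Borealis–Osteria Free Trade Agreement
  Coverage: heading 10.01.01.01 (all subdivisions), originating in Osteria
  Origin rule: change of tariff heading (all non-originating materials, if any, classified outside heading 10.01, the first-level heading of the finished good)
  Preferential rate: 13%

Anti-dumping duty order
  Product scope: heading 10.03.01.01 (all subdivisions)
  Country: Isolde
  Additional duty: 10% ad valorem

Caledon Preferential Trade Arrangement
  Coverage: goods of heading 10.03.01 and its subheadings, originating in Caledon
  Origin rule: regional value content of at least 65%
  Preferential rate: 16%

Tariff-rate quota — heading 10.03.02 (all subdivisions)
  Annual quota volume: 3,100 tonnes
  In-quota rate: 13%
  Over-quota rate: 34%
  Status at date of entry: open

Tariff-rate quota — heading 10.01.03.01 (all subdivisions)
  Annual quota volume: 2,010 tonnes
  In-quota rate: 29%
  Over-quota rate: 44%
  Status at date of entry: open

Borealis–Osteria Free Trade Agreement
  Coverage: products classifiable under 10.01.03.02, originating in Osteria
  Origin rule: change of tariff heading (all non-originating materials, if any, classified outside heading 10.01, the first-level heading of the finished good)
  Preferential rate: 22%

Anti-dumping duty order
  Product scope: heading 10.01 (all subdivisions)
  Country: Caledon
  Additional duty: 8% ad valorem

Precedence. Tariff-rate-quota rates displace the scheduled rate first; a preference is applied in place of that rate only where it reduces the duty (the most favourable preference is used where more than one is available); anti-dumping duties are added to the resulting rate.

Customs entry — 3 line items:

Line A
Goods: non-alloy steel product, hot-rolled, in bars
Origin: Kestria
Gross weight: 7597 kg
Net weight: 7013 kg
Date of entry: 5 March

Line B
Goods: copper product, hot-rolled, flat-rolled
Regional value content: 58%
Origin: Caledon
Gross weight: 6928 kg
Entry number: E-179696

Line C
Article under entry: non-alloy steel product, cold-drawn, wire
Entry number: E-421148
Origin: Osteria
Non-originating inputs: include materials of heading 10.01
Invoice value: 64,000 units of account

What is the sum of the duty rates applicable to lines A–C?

Line A: non-alloy steel → 10.01; in bars → 10.01.02; hot-rolled → 10.01.02.01. Scheduled 37%. No special measure applies. → 37%.
Line B: copper → 10.03; flat-rolled → 10.03.01; hot-rolled → 10.03.01.01. Scheduled 23%. Caledon agreement on 10.03.01: RVC < 65%. → 23%.
Line C: non-alloy steel → 10.01; wire → 10.01.03; cold-drawn → 10.01.03.01. Scheduled 32%. quota on 10.01.03.01 open → in-quota 29%; Osteria agreement on 10.01.01.01: 10.01.03.01 not covered; Osteria agreement on 10.01.03.02: 10.01.03.01 not covered. → 29%.
Sum: 37% + 23% + 29% = 89%.

89%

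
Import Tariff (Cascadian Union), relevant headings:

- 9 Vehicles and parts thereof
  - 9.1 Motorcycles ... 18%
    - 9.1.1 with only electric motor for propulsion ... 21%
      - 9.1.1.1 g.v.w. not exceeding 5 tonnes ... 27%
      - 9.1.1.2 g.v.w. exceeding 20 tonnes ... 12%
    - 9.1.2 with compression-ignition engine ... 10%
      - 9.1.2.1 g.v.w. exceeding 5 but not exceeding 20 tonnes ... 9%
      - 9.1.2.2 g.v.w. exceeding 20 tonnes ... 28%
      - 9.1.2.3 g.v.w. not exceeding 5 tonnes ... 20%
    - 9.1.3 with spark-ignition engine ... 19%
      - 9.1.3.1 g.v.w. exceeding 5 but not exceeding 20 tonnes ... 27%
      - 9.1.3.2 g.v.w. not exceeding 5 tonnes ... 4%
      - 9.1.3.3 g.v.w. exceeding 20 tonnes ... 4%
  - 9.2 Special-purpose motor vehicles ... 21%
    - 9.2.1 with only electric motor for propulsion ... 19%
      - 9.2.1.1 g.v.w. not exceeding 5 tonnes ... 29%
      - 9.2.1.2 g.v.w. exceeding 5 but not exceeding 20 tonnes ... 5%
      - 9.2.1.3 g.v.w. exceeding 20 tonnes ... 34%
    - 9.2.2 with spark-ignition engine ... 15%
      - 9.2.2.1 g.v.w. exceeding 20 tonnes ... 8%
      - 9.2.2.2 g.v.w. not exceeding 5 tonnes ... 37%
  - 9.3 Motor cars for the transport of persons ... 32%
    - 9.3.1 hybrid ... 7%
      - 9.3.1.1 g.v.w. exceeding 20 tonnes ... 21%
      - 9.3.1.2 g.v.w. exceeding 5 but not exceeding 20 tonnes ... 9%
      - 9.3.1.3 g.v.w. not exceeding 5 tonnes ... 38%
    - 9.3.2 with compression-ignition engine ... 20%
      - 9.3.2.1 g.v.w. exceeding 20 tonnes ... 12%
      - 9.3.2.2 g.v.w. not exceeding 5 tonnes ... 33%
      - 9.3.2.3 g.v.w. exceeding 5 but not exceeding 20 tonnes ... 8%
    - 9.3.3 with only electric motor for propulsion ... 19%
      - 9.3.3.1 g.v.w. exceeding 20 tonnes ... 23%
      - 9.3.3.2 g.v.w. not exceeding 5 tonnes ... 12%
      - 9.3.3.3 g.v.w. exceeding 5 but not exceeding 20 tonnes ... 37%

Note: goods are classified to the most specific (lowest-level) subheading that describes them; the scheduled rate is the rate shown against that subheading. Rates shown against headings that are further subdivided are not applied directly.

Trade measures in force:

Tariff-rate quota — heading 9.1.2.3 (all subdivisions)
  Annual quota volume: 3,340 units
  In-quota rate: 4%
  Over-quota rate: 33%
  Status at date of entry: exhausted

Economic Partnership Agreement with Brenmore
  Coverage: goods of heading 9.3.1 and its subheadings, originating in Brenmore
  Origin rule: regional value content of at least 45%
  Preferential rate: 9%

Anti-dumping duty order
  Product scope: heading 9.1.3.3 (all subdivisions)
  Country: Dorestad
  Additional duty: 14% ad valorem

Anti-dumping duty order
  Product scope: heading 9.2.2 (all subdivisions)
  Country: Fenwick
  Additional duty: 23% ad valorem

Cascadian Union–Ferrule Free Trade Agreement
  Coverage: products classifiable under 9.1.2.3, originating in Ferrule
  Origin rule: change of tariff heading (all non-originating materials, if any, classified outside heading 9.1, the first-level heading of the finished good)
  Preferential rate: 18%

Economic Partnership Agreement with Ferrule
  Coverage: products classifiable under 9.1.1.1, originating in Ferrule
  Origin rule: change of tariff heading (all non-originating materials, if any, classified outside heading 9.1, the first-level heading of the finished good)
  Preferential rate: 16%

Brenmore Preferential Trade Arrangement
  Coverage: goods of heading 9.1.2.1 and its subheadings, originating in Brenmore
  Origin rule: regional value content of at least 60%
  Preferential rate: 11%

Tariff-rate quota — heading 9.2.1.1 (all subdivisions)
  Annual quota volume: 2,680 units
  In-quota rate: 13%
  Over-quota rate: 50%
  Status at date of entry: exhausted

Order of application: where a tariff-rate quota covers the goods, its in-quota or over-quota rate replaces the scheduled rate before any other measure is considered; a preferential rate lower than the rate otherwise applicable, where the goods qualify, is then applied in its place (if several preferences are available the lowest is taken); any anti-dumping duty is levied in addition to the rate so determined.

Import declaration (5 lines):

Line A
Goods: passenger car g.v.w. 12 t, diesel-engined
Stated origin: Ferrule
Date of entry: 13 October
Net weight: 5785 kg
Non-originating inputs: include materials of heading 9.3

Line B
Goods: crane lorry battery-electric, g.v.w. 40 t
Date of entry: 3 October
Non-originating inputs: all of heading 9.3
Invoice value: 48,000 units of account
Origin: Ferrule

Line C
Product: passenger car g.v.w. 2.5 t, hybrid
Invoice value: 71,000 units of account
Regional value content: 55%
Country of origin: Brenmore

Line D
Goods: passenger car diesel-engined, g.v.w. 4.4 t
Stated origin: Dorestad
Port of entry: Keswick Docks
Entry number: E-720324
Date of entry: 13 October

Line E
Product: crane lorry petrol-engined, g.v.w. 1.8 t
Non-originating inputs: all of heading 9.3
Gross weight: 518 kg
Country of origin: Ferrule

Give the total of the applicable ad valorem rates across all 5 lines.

121%

Line A: passenger car → 9.3; diesel-engined → 9.3.2; g.v.w. 12 t → 9.3.2.3. Scheduled 8%. Ferrule agreement on 9.1.2.3: 9.3.2.3 not covered; Ferrule agreement on 9.1.1.1: 9.3.2.3 not covered. → 8%.
Line B: crane lorry → 9.2; battery-electric → 9.2.1; g.v.w. 40 t → 9.2.1.3. Scheduled 34%. Ferrule agreement on 9.1.2.3: 9.2.1.3 not covered; Ferrule agreement on 9.1.1.1: 9.2.1.3 not covered. → 34%.
Line C: passenger car → 9.3; hybrid → 9.3.1; g.v.w. 2.5 t → 9.3.1.3. Scheduled 38%. Brenmore agreement on 9.3.1: RVC ≥ 45% → 9% available; Brenmore agreement on 9.1.2.1: 9.3.1.3 not covered; preferential 9%. → 9%.
Line D: passenger car → 9.3; diesel-engined → 9.3.2; g.v.w. 4.4 t → 9.3.2.2. Scheduled 33%. No special measure applies. → 33%.
Line E: crane lorry → 9.2; petrol-engined → 9.2.2; g.v.w. 1.8 t → 9.2.2.2. Scheduled 37%. Ferrule agreement on 9.1.2.3: 9.2.2.2 not covered; Ferrule agreement on 9.1.1.1: 9.2.2.2 not covered. → 37%.
Sum: 8% + 34% + 9% + 33% + 37% = 121%.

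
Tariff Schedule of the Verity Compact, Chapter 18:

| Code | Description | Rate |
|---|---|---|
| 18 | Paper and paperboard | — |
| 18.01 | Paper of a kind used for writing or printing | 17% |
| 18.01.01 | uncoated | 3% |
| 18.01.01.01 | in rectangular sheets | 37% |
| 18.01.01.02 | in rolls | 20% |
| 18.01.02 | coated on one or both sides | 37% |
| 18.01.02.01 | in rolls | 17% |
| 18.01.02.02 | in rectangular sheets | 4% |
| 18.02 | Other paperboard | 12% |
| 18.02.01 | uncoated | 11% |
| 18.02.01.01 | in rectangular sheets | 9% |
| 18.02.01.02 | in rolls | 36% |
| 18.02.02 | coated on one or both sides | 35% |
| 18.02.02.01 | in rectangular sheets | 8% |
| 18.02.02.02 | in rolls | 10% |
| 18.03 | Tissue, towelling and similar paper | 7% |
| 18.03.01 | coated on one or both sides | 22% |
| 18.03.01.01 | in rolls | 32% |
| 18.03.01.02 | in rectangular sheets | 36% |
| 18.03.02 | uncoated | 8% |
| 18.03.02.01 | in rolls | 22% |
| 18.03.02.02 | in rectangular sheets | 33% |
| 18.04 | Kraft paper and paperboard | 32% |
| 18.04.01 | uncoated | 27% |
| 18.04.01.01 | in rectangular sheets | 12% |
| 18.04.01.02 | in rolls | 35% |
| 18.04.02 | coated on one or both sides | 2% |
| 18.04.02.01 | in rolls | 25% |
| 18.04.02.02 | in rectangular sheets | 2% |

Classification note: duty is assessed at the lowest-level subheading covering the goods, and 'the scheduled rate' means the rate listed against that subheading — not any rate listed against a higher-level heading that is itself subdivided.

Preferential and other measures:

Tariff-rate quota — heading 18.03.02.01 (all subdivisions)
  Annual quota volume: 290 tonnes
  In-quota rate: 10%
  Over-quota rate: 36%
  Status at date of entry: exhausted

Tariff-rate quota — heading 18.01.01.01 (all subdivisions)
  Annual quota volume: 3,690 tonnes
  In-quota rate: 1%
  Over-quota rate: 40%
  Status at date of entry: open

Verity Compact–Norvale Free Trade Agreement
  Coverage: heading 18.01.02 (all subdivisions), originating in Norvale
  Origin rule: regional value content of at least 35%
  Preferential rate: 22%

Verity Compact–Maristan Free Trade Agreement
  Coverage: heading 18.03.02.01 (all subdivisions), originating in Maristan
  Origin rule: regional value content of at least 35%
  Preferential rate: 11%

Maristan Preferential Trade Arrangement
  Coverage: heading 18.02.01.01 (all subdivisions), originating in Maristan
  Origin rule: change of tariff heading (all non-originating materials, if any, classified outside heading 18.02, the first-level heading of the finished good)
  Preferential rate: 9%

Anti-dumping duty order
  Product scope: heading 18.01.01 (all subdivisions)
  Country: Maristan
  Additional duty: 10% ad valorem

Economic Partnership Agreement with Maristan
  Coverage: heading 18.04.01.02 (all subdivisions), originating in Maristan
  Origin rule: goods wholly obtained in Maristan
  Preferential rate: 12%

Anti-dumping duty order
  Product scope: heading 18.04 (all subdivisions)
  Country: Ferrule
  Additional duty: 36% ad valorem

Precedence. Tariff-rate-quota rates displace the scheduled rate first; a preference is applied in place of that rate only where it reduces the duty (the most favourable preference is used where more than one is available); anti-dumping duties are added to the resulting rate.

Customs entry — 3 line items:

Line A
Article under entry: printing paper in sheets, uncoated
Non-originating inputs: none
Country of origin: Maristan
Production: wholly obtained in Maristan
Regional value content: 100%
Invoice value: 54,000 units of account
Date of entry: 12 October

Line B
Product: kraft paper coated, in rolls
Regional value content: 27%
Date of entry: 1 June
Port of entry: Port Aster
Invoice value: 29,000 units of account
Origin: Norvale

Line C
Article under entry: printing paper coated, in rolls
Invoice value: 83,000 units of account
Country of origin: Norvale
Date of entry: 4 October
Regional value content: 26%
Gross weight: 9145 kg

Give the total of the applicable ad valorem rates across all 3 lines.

Line A: printing paper → 18.01; uncoated → 18.01.01; in sheets → 18.01.01.01. Scheduled 37%. quota on 18.01.01.01 open → in-quota 1%; Maristan agreement on 18.03.02.01: 18.01.01.01 not covered; Maristan agreement on 18.02.01.01: 18.01.01.01 not covered; Maristan agreement on 18.04.01.02: 18.01.01.01 not covered; anti-dumping (Maristan, 18.01.01): +10%; total 1% + 10% = 11%. → 11%.
Line B: kraft paper → 18.04; coated → 18.04.02; in rolls → 18.04.02.01. Scheduled 25%. Norvale agreement on 18.01.02: 18.04.02.01 not covered. → 25%.
Line C: printing paper → 18.01; coated → 18.01.02; in rolls → 18.01.02.01. Scheduled 17%. Norvale agreement on 18.01.02: RVC < 35%. → 17%.
Sum: 11% + 25% + 17% = 53%.

53%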